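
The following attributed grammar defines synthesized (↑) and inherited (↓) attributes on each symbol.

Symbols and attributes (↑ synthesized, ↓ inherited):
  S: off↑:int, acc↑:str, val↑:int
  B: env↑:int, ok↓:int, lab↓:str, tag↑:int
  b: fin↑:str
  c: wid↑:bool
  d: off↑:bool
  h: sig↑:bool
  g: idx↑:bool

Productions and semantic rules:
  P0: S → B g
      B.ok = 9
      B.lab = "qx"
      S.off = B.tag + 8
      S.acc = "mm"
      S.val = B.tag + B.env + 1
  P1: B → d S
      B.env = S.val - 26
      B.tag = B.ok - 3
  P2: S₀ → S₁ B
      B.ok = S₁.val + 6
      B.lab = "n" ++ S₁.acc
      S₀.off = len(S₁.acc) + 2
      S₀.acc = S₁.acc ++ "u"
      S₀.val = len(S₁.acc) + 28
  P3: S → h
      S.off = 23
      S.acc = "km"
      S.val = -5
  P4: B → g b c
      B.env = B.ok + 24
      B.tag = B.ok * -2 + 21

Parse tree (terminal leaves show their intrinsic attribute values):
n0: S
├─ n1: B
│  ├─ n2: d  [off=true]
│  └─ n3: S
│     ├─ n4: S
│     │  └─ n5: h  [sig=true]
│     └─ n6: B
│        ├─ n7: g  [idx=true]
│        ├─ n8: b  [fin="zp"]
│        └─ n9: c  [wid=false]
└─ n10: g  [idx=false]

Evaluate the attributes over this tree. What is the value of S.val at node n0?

1. n1.ok = 9  [9]
2. n1.lab = "qx"  ["qx"]
3. n2.off = true  [terminal]
4. n5.sig = true  [terminal]
5. n4.off = 23  [23]
6. n4.acc = "km"  ["km"]
7. n4.val = -5  [-5]
8. n6.ok = 1  [S₁.val + 6]
9. n6.lab = "nkm"  ["n" ++ S₁.acc]
10. n7.idx = true  [terminal]
11. n8.fin = "zp"  [terminal]
12. n9.wid = false  [terminal]
13. n6.env = 25  [B.ok + 24]
14. n6.tag = 19  [B.ok * -2 + 21]
15. n3.off = 4  [len(S₁.acc) + 2]
16. n3.acc = "kmu"  [S₁.acc ++ "u"]
17. n3.val = 30  [len(S₁.acc) + 28]
18. n1.env = 4  [S.val - 26]
19. n1.tag = 6  [B.ok - 3]
20. n10.idx = false  [terminal]
21. n0.off = 14  [B.tag + 8]
22. n0.acc = "mm"  ["mm"]
23. n0.val = 11  [B.tag + B.env + 1]

11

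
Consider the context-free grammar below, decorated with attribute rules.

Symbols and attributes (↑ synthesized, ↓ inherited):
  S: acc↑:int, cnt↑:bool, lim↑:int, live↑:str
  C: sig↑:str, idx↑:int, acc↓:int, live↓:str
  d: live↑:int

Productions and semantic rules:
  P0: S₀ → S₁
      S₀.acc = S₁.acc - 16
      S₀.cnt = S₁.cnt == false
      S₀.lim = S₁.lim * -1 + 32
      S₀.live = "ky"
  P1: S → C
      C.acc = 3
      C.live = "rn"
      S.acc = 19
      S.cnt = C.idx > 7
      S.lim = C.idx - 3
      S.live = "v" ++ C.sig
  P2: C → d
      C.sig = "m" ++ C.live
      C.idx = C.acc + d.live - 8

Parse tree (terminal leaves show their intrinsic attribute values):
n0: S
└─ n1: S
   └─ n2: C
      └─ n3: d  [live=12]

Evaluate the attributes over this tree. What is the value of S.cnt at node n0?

true

1. n2.acc = 3  [3]
2. n2.live = "rn"  ["rn"]
3. n3.live = 12  [terminal]
4. n2.sig = "mrn"  ["m" ++ C.live]
5. n2.idx = 7  [C.acc + d.live - 8]
6. n1.acc = 19  [19]
7. n1.cnt = false  [C.idx > 7]
8. n1.lim = 4  [C.idx - 3]
9. n1.live = "vmrn"  ["v" ++ C.sig]
10. n0.acc = 3  [S₁.acc - 16]
11. n0.cnt = true  [S₁.cnt == false]
12. n0.lim = 28  [S₁.lim * -1 + 32]
13. n0.live = "ky"  ["ky"]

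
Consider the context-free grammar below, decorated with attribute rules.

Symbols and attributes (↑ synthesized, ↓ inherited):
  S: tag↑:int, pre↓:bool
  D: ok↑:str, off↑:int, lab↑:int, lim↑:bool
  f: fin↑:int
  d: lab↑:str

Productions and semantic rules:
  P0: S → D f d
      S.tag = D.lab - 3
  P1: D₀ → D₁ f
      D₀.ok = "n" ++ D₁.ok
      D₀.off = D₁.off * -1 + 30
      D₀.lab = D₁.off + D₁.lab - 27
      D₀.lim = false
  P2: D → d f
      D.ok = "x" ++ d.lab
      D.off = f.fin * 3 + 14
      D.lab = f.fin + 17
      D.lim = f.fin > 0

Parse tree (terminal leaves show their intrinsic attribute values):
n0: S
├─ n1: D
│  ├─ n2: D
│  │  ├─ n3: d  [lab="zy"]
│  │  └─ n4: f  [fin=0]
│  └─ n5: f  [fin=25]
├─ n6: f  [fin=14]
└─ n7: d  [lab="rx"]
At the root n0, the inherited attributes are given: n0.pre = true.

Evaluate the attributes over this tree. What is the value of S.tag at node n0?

1

1. n0.pre = true  [given at root]
2. n3.lab = "zy"  [terminal]
3. n4.fin = 0  [terminal]
4. n2.ok = "xzy"  ["x" ++ d.lab]
5. n2.off = 14  [f.fin * 3 + 14]
6. n2.lab = 17  [f.fin + 17]
7. n2.lim = false  [f.fin > 0]
8. n5.fin = 25  [terminal]
9. n1.ok = "nxzy"  ["n" ++ D₁.ok]
10. n1.off = 16  [D₁.off * -1 + 30]
11. n1.lab = 4  [D₁.off + D₁.lab - 27]
12. n1.lim = false  [false]
13. n6.fin = 14  [terminal]
14. n7.lab = "rx"  [terminal]
15. n0.tag = 1  [D.lab - 3]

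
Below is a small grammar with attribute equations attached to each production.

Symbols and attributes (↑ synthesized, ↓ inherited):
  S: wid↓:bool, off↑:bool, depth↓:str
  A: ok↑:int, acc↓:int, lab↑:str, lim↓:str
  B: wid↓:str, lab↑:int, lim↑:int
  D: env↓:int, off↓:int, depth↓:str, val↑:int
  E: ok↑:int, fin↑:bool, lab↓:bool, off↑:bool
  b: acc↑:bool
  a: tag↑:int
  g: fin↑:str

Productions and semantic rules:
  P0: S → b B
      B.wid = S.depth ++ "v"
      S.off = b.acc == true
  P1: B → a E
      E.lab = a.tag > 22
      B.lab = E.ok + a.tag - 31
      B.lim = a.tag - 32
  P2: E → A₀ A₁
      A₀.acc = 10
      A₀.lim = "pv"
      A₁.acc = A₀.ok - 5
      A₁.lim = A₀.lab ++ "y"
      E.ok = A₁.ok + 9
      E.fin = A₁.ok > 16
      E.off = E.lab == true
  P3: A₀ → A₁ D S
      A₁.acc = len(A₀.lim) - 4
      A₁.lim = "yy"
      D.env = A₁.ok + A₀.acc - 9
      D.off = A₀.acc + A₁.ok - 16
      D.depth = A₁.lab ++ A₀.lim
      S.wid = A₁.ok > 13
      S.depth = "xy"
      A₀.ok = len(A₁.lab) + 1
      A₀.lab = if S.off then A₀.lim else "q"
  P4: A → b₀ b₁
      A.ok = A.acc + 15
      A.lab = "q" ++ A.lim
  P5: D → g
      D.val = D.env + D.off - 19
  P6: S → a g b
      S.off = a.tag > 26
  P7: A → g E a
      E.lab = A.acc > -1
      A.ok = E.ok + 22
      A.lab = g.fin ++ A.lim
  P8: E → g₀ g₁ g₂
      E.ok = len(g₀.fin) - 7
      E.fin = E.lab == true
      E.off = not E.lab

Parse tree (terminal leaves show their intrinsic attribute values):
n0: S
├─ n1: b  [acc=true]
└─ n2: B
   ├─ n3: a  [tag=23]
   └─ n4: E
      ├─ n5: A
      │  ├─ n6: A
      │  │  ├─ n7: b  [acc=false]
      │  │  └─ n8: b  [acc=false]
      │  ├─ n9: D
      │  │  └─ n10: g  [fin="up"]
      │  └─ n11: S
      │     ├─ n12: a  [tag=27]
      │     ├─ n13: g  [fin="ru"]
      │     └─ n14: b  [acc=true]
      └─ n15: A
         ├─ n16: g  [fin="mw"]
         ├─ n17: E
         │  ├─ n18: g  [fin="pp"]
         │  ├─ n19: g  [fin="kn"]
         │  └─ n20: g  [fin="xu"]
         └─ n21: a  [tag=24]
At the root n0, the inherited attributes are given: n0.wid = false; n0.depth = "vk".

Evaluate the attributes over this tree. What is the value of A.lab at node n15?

1. n0.wid = false  [given at root]
2. n0.depth = "vk"  [given at root]
3. n1.acc = true  [terminal]
4. n2.wid = "vkv"  [S.depth ++ "v"]
5. n3.tag = 23  [terminal]
6. n4.lab = true  [a.tag > 22]
7. n5.acc = 10  [10]
8. n5.lim = "pv"  ["pv"]
9. n6.acc = -2  [len(A₀.lim) - 4]
10. n6.lim = "yy"  ["yy"]
11. n7.acc = false  [terminal]
12. n8.acc = false  [terminal]
13. n6.ok = 13  [A.acc + 15]
14. n6.lab = "qyy"  ["q" ++ A.lim]
15. n9.env = 14  [A₁.ok + A₀.acc - 9]
16. n9.off = 7  [A₀.acc + A₁.ok - 16]
17. n9.depth = "qyypv"  [A₁.lab ++ A₀.lim]
18. n10.fin = "up"  [terminal]
19. n9.val = 2  [D.env + D.off - 19]
20. n11.wid = false  [A₁.ok > 13]
21. n11.depth = "xy"  ["xy"]
22. n12.tag = 27  [terminal]
23. n13.fin = "ru"  [terminal]
24. n14.acc = true  [terminal]
25. n11.off = true  [a.tag > 26]
26. n5.ok = 4  [len(A₁.lab) + 1]
27. n5.lab = "pv"  [if S.off then A₀.lim else "q"]
28. n15.acc = -1  [A₀.ok - 5]
29. n15.lim = "pvy"  [A₀.lab ++ "y"]
30. n16.fin = "mw"  [terminal]
31. n17.lab = false  [A.acc > -1]
32. n18.fin = "pp"  [terminal]
33. n19.fin = "kn"  [terminal]
34. n20.fin = "xu"  [terminal]
35. n17.ok = -5  [len(g₀.fin) - 7]
36. n17.fin = false  [E.lab == true]
37. n17.off = true  [not E.lab]
38. n21.tag = 24  [terminal]
39. n15.ok = 17  [E.ok + 22]
40. n15.lab = "mwpvy"  [g.fin ++ A.lim]
41. n4.ok = 26  [A₁.ok + 9]
42. n4.fin = true  [A₁.ok > 16]
43. n4.off = true  [E.lab == true]
44. n2.lab = 18  [E.ok + a.tag - 31]
45. n2.lim = -9  [a.tag - 32]
46. n0.off = true  [b.acc == true]

"mwpvy"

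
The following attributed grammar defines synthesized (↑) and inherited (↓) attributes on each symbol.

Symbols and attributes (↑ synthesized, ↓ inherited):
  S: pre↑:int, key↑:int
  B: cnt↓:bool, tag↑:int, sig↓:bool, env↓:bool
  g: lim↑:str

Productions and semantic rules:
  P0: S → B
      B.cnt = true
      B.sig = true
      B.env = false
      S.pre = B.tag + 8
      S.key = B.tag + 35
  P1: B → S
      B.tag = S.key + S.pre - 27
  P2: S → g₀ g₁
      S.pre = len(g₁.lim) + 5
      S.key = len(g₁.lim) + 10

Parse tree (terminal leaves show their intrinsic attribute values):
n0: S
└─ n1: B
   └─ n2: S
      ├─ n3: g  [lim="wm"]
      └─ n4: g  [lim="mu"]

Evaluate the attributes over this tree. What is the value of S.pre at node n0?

0

1. n1.cnt = true  [true]
2. n1.sig = true  [true]
3. n1.env = false  [false]
4. n3.lim = "wm"  [terminal]
5. n4.lim = "mu"  [terminal]
6. n2.pre = 7  [len(g₁.lim) + 5]
7. n2.key = 12  [len(g₁.lim) + 10]
8. n1.tag = -8  [S.key + S.pre - 27]
9. n0.pre = 0  [B.tag + 8]
10. n0.key = 27  [B.tag + 35]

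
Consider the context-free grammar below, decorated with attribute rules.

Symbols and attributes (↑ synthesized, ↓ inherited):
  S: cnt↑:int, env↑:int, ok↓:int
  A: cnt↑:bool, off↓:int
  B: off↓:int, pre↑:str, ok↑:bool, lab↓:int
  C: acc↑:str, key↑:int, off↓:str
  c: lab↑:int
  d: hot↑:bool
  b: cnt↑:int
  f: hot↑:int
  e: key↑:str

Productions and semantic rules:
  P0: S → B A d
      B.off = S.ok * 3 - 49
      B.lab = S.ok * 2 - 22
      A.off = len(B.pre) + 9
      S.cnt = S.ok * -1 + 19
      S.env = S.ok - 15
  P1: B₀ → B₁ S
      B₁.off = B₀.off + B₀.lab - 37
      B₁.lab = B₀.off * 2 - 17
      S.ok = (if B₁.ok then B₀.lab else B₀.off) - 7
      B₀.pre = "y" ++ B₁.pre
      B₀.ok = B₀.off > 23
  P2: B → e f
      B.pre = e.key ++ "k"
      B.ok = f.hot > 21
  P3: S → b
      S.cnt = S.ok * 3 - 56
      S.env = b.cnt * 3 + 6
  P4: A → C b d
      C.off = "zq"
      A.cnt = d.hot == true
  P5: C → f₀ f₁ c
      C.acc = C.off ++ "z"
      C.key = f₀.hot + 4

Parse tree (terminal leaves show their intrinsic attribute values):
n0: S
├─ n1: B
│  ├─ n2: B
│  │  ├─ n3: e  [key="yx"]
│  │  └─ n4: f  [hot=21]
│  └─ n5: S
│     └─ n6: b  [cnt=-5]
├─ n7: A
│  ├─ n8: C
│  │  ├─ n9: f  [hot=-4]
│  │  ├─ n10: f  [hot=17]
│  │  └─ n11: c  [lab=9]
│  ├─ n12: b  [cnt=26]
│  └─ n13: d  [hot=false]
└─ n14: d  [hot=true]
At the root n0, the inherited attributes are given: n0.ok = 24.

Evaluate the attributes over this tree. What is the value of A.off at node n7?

13

1. n0.ok = 24  [given at root]
2. n1.off = 23  [S.ok * 3 - 49]
3. n1.lab = 26  [S.ok * 2 - 22]
4. n2.off = 12  [B₀.off + B₀.lab - 37]
5. n2.lab = 29  [B₀.off * 2 - 17]
6. n3.key = "yx"  [terminal]
7. n4.hot = 21  [terminal]
8. n2.pre = "yxk"  [e.key ++ "k"]
9. n2.ok = false  [f.hot > 21]
10. n5.ok = 16  [(if B₁.ok then B₀.lab else B₀.off) - 7]
11. n6.cnt = -5  [terminal]
12. n5.cnt = -8  [S.ok * 3 - 56]
13. n5.env = -9  [b.cnt * 3 + 6]
14. n1.pre = "yyxk"  ["y" ++ B₁.pre]
15. n1.ok = false  [B₀.off > 23]
16. n7.off = 13  [len(B.pre) + 9]
17. n8.off = "zq"  ["zq"]
18. n9.hot = -4  [terminal]
19. n10.hot = 17  [terminal]
20. n11.lab = 9  [terminal]
21. n8.acc = "zqz"  [C.off ++ "z"]
22. n8.key = 0  [f₀.hot + 4]
23. n12.cnt = 26  [terminal]
24. n13.hot = false  [terminal]
25. n7.cnt = false  [d.hot == true]
26. n14.hot = true  [terminal]
27. n0.cnt = -5  [S.ok * -1 + 19]
28. n0.env = 9  [S.ok - 15]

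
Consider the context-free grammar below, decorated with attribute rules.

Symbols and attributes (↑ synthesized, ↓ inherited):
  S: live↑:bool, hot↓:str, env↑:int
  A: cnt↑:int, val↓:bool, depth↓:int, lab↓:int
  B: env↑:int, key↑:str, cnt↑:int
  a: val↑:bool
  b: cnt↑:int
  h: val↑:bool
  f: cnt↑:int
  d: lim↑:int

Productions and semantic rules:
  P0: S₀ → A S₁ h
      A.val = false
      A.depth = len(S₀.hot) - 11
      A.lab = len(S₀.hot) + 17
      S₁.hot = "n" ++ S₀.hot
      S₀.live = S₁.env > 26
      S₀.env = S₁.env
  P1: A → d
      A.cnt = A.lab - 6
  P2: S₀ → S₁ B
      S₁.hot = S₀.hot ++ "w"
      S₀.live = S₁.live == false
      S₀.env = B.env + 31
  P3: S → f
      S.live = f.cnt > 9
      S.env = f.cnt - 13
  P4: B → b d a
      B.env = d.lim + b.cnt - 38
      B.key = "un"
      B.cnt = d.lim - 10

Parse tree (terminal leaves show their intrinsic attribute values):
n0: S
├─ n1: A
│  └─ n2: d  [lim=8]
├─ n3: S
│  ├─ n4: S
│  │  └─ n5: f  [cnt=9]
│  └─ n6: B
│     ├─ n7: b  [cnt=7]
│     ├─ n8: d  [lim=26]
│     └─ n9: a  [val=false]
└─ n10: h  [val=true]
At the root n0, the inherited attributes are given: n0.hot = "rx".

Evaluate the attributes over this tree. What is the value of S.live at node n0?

1. n0.hot = "rx"  [given at root]
2. n1.val = false  [false]
3. n1.depth = -9  [len(S₀.hot) - 11]
4. n1.lab = 19  [len(S₀.hot) + 17]
5. n2.lim = 8  [terminal]
6. n1.cnt = 13  [A.lab - 6]
7. n3.hot = "nrx"  ["n" ++ S₀.hot]
8. n4.hot = "nrxw"  [S₀.hot ++ "w"]
9. n5.cnt = 9  [terminal]
10. n4.live = false  [f.cnt > 9]
11. n4.env = -4  [f.cnt - 13]
12. n7.cnt = 7  [terminal]
13. n8.lim = 26  [terminal]
14. n9.val = false  [terminal]
15. n6.env = -5  [d.lim + b.cnt - 38]
16. n6.key = "un"  ["un"]
17. n6.cnt = 16  [d.lim - 10]
18. n3.live = true  [S₁.live == false]
19. n3.env = 26  [B.env + 31]
20. n10.val = true  [terminal]
21. n0.live = false  [S₁.env > 26]
22. n0.env = 26  [S₁.env]

false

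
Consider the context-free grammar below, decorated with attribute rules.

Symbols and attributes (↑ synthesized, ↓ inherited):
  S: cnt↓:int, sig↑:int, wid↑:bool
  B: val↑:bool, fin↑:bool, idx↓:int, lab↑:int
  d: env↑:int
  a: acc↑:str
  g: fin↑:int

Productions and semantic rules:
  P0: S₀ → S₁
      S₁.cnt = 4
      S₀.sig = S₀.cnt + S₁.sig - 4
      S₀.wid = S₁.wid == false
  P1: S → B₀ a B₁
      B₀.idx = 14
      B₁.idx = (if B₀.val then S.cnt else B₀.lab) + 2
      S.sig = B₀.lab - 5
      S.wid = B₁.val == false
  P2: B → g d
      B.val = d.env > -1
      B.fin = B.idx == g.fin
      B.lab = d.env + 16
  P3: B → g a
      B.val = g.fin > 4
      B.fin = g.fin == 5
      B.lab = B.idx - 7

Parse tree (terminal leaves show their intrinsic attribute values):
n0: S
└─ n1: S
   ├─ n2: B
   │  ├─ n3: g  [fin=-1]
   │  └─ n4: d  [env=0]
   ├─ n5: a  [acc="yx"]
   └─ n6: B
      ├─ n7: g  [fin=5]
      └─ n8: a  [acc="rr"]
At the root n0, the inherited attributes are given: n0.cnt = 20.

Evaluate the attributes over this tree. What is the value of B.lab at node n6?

-1

1. n0.cnt = 20  [given at root]
2. n1.cnt = 4  [4]
3. n2.idx = 14  [14]
4. n3.fin = -1  [terminal]
5. n4.env = 0  [terminal]
6. n2.val = true  [d.env > -1]
7. n2.fin = false  [B.idx == g.fin]
8. n2.lab = 16  [d.env + 16]
9. n5.acc = "yx"  [terminal]
10. n6.idx = 6  [(if B₀.val then S.cnt else B₀.lab) + 2]
11. n7.fin = 5  [terminal]
12. n8.acc = "rr"  [terminal]
13. n6.val = true  [g.fin > 4]
14. n6.fin = true  [g.fin == 5]
15. n6.lab = -1  [B.idx - 7]
16. n1.sig = 11  [B₀.lab - 5]
17. n1.wid = false  [B₁.val == false]
18. n0.sig = 27  [S₀.cnt + S₁.sig - 4]
19. n0.wid = true  [S₁.wid == false]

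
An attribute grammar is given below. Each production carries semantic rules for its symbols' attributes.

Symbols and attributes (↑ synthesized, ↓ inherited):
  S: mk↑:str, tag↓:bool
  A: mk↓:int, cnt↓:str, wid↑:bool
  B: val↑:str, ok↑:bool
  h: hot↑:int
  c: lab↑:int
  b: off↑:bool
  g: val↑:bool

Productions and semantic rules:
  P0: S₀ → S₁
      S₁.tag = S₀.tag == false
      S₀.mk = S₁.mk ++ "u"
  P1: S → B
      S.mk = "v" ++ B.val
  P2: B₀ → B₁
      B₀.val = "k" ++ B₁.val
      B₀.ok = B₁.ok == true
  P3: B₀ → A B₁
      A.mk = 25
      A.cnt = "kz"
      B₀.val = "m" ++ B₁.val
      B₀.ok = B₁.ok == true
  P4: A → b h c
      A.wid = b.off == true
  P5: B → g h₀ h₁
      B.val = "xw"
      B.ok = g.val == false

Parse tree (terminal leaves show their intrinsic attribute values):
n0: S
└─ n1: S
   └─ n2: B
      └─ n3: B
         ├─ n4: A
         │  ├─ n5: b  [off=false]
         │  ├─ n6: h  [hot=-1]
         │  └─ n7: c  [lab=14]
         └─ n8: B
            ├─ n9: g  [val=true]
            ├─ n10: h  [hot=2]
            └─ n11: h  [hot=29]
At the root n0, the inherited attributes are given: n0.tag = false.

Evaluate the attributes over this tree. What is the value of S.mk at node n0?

"vkmxwu"

1. n0.tag = false  [given at root]
2. n1.tag = true  [S₀.tag == false]
3. n4.mk = 25  [25]
4. n4.cnt = "kz"  ["kz"]
5. n5.off = false  [terminal]
6. n6.hot = -1  [terminal]
7. n7.lab = 14  [terminal]
8. n4.wid = false  [b.off == true]
9. n9.val = true  [terminal]
10. n10.hot = 2  [terminal]
11. n11.hot = 29  [terminal]
12. n8.val = "xw"  ["xw"]
13. n8.ok = false  [g.val == false]
14. n3.val = "mxw"  ["m" ++ B₁.val]
15. n3.ok = false  [B₁.ok == true]
16. n2.val = "kmxw"  ["k" ++ B₁.val]
17. n2.ok = false  [B₁.ok == true]
18. n1.mk = "vkmxw"  ["v" ++ B.val]
19. n0.mk = "vkmxwu"  [S₁.mk ++ "u"]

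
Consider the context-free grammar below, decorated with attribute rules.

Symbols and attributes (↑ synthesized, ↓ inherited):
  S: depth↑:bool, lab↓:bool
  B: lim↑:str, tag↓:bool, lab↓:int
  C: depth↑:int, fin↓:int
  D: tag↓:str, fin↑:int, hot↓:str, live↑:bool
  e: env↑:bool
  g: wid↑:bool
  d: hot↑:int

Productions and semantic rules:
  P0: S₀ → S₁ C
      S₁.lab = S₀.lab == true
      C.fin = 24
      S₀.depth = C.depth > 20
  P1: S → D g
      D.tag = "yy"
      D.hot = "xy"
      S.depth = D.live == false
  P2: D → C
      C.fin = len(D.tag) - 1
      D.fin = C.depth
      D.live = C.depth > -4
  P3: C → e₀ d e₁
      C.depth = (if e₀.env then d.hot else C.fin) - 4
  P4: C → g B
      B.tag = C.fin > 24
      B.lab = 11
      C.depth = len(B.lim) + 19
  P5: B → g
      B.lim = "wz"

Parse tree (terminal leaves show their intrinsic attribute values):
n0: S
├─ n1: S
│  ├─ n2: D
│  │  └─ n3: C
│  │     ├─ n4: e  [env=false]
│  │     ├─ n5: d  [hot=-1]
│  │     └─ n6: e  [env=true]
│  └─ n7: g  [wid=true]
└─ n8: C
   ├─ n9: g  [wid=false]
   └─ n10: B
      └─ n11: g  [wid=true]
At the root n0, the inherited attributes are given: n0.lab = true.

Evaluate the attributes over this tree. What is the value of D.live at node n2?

1. n0.lab = true  [given at root]
2. n1.lab = true  [S₀.lab == true]
3. n2.tag = "yy"  ["yy"]
4. n2.hot = "xy"  ["xy"]
5. n3.fin = 1  [len(D.tag) - 1]
6. n4.env = false  [terminal]
7. n5.hot = -1  [terminal]
8. n6.env = true  [terminal]
9. n3.depth = -3  [(if e₀.env then d.hot else C.fin) - 4]
10. n2.fin = -3  [C.depth]
11. n2.live = true  [C.depth > -4]
12. n7.wid = true  [terminal]
13. n1.depth = false  [D.live == false]
14. n8.fin = 24  [24]
15. n9.wid = false  [terminal]
16. n10.tag = false  [C.fin > 24]
17. n10.lab = 11  [11]
18. n11.wid = true  [terminal]
19. n10.lim = "wz"  ["wz"]
20. n8.depth = 21  [len(B.lim) + 19]
21. n0.depth = true  [C.depth > 20]

true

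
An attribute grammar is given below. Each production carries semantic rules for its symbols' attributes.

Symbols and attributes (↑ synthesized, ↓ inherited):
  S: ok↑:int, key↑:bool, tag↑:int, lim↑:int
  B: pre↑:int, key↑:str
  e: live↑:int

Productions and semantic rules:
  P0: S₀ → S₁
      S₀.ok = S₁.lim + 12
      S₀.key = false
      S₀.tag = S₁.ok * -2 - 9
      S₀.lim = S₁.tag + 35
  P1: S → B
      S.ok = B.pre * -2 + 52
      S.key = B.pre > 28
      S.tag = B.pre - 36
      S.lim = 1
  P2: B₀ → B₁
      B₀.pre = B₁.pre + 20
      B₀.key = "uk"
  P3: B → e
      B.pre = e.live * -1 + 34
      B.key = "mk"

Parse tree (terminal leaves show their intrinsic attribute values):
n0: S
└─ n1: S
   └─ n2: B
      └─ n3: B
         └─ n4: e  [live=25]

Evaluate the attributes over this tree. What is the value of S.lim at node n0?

1. n4.live = 25  [terminal]
2. n3.pre = 9  [e.live * -1 + 34]
3. n3.key = "mk"  ["mk"]
4. n2.pre = 29  [B₁.pre + 20]
5. n2.key = "uk"  ["uk"]
6. n1.ok = -6  [B.pre * -2 + 52]
7. n1.key = true  [B.pre > 28]
8. n1.tag = -7  [B.pre - 36]
9. n1.lim = 1  [1]
10. n0.ok = 13  [S₁.lim + 12]
11. n0.key = false  [false]
12. n0.tag = 3  [S₁.ok * -2 - 9]
13. n0.lim = 28  [S₁.tag + 35]

28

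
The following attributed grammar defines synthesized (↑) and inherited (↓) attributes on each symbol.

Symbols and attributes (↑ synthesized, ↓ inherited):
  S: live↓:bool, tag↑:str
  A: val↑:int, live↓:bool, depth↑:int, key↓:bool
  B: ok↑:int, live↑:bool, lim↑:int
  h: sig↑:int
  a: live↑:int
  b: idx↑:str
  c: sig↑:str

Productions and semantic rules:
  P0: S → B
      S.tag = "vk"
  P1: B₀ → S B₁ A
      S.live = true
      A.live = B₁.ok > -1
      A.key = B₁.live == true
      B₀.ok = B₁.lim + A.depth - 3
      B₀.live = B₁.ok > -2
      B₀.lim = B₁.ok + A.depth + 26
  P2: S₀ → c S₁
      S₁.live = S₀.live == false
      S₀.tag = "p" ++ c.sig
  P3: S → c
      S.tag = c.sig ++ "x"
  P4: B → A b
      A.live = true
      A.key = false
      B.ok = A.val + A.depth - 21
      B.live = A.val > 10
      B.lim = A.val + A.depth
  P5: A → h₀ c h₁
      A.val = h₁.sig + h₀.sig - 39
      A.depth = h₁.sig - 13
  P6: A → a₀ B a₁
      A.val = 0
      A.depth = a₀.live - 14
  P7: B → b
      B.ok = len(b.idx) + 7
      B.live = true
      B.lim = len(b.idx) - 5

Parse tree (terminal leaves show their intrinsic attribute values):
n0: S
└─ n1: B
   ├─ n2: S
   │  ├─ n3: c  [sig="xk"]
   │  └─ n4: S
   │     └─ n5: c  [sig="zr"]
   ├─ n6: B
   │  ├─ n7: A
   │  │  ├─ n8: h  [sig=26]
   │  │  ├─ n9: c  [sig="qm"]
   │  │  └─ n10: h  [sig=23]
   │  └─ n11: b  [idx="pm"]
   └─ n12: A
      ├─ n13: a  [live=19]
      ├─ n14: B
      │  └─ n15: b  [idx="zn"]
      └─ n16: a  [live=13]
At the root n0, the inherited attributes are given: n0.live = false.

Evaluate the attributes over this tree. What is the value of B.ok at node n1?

22

1. n0.live = false  [given at root]
2. n2.live = true  [true]
3. n3.sig = "xk"  [terminal]
4. n4.live = false  [S₀.live == false]
5. n5.sig = "zr"  [terminal]
6. n4.tag = "zrx"  [c.sig ++ "x"]
7. n2.tag = "pxk"  ["p" ++ c.sig]
8. n7.live = true  [true]
9. n7.key = false  [false]
10. n8.sig = 26  [terminal]
11. n9.sig = "qm"  [terminal]
12. n10.sig = 23  [terminal]
13. n7.val = 10  [h₁.sig + h₀.sig - 39]
14. n7.depth = 10  [h₁.sig - 13]
15. n11.idx = "pm"  [terminal]
16. n6.ok = -1  [A.val + A.depth - 21]
17. n6.live = false  [A.val > 10]
18. n6.lim = 20  [A.val + A.depth]
19. n12.live = false  [B₁.ok > -1]
20. n12.key = false  [B₁.live == true]
21. n13.live = 19  [terminal]
22. n15.idx = "zn"  [terminal]
23. n14.ok = 9  [len(b.idx) + 7]
24. n14.live = true  [true]
25. n14.lim = -3  [len(b.idx) - 5]
26. n16.live = 13  [terminal]
27. n12.val = 0  [0]
28. n12.depth = 5  [a₀.live - 14]
29. n1.ok = 22  [B₁.lim + A.depth - 3]
30. n1.live = true  [B₁.ok > -2]
31. n1.lim = 30  [B₁.ok + A.depth + 26]
32. n0.tag = "vk"  ["vk"]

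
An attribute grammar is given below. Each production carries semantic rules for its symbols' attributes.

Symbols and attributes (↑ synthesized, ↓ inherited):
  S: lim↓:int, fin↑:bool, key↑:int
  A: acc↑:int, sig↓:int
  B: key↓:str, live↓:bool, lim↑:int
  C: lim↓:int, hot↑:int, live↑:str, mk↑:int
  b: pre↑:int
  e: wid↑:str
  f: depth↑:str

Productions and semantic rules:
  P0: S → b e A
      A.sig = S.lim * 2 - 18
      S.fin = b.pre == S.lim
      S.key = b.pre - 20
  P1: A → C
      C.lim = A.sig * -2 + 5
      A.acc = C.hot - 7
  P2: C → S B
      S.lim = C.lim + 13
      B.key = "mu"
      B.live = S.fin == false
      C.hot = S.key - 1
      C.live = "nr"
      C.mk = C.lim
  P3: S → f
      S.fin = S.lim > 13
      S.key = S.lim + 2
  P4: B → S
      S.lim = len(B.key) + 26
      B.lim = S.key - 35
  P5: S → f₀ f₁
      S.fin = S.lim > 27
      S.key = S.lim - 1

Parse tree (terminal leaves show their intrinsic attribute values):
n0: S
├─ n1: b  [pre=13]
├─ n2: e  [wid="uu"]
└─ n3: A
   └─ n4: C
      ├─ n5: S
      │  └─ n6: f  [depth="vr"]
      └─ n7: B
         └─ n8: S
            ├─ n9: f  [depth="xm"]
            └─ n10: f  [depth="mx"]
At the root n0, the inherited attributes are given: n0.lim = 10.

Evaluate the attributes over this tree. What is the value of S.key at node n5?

1. n0.lim = 10  [given at root]
2. n1.pre = 13  [terminal]
3. n2.wid = "uu"  [terminal]
4. n3.sig = 2  [S.lim * 2 - 18]
5. n4.lim = 1  [A.sig * -2 + 5]
6. n5.lim = 14  [C.lim + 13]
7. n6.depth = "vr"  [terminal]
8. n5.fin = true  [S.lim > 13]
9. n5.key = 16  [S.lim + 2]
10. n7.key = "mu"  ["mu"]
11. n7.live = false  [S.fin == false]
12. n8.lim = 28  [len(B.key) + 26]
13. n9.depth = "xm"  [terminal]
14. n10.depth = "mx"  [terminal]
15. n8.fin = true  [S.lim > 27]
16. n8.key = 27  [S.lim - 1]
17. n7.lim = -8  [S.key - 35]
18. n4.hot = 15  [S.key - 1]
19. n4.live = "nr"  ["nr"]
20. n4.mk = 1  [C.lim]
21. n3.acc = 8  [C.hot - 7]
22. n0.fin = false  [b.pre == S.lim]
23. n0.key = -7  [b.pre - 20]

16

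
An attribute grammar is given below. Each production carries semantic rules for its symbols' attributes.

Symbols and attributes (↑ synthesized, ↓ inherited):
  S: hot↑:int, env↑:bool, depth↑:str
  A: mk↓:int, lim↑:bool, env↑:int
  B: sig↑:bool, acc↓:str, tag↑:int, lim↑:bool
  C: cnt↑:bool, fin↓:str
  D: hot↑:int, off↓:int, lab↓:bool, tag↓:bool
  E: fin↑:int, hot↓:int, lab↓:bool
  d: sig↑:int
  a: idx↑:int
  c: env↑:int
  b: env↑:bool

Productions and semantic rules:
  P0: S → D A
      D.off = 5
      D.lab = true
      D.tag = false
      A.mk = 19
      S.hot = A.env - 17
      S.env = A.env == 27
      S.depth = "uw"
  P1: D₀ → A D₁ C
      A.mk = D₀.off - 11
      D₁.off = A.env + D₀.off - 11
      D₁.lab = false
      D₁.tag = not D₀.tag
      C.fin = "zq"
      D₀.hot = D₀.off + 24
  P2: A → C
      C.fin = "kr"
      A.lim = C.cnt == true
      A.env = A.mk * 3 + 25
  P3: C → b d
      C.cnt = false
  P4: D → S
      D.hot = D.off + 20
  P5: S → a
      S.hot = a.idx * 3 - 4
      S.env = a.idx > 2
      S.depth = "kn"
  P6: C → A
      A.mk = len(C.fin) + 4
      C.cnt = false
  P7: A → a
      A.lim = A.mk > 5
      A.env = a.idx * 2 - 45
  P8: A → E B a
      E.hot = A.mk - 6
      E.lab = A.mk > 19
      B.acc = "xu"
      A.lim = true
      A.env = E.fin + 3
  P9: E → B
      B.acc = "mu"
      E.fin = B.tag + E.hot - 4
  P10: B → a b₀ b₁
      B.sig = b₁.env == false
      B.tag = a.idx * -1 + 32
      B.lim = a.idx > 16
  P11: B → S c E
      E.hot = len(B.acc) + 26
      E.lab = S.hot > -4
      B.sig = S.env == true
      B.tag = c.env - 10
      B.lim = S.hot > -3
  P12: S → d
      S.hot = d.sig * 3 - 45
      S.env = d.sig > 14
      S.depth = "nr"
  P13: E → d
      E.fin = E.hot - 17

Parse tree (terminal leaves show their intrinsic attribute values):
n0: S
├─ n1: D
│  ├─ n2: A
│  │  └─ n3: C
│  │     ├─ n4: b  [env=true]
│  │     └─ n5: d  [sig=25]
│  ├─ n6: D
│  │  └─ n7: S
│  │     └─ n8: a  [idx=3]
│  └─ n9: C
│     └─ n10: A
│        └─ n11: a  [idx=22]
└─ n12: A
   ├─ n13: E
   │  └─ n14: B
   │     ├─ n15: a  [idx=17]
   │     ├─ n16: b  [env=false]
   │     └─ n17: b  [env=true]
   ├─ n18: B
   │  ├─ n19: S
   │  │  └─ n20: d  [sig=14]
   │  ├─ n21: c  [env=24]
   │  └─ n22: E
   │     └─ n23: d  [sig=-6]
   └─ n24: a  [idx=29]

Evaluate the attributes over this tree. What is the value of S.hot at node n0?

1. n1.off = 5  [5]
2. n1.lab = true  [true]
3. n1.tag = false  [false]
4. n2.mk = -6  [D₀.off - 11]
5. n3.fin = "kr"  ["kr"]
6. n4.env = true  [terminal]
7. n5.sig = 25  [terminal]
8. n3.cnt = false  [false]
9. n2.lim = false  [C.cnt == true]
10. n2.env = 7  [A.mk * 3 + 25]
11. n6.off = 1  [A.env + D₀.off - 11]
12. n6.lab = false  [false]
13. n6.tag = true  [not D₀.tag]
14. n8.idx = 3  [terminal]
15. n7.hot = 5  [a.idx * 3 - 4]
16. n7.env = true  [a.idx > 2]
17. n7.depth = "kn"  ["kn"]
18. n6.hot = 21  [D.off + 20]
19. n9.fin = "zq"  ["zq"]
20. n10.mk = 6  [len(C.fin) + 4]
21. n11.idx = 22  [terminal]
22. n10.lim = true  [A.mk > 5]
23. n10.env = -1  [a.idx * 2 - 45]
24. n9.cnt = false  [false]
25. n1.hot = 29  [D₀.off + 24]
26. n12.mk = 19  [19]
27. n13.hot = 13  [A.mk - 6]
28. n13.lab = false  [A.mk > 19]
29. n14.acc = "mu"  ["mu"]
30. n15.idx = 17  [terminal]
31. n16.env = false  [terminal]
32. n17.env = true  [terminal]
33. n14.sig = false  [b₁.env == false]
34. n14.tag = 15  [a.idx * -1 + 32]
35. n14.lim = true  [a.idx > 16]
36. n13.fin = 24  [B.tag + E.hot - 4]
37. n18.acc = "xu"  ["xu"]
38. n20.sig = 14  [terminal]
39. n19.hot = -3  [d.sig * 3 - 45]
40. n19.env = false  [d.sig > 14]
41. n19.depth = "nr"  ["nr"]
42. n21.env = 24  [terminal]
43. n22.hot = 28  [len(B.acc) + 26]
44. n22.lab = true  [S.hot > -4]
45. n23.sig = -6  [terminal]
46. n22.fin = 11  [E.hot - 17]
47. n18.sig = false  [S.env == true]
48. n18.tag = 14  [c.env - 10]
49. n18.lim = false  [S.hot > -3]
50. n24.idx = 29  [terminal]
51. n12.lim = true  [true]
52. n12.env = 27  [E.fin + 3]
53. n0.hot = 10  [A.env - 17]
54. n0.env = true  [A.env == 27]
55. n0.depth = "uw"  ["uw"]

10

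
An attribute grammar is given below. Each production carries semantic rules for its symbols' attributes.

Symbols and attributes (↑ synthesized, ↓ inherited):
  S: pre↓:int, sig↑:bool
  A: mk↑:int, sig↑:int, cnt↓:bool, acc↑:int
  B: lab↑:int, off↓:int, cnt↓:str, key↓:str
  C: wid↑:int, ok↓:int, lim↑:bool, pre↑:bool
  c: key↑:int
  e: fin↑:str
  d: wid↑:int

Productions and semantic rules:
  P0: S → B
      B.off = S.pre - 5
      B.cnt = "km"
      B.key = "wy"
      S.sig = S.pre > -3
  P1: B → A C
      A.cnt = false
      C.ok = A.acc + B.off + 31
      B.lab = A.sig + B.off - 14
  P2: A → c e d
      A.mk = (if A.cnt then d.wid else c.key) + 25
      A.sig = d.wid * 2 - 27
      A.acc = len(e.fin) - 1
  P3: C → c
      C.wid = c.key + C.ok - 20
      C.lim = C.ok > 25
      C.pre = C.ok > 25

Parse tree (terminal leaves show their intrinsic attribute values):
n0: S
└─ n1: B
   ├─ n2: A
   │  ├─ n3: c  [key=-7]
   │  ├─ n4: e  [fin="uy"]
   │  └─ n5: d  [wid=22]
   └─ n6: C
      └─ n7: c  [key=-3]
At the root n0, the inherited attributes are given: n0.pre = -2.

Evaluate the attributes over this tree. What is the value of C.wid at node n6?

2

1. n0.pre = -2  [given at root]
2. n1.off = -7  [S.pre - 5]
3. n1.cnt = "km"  ["km"]
4. n1.key = "wy"  ["wy"]
5. n2.cnt = false  [false]
6. n3.key = -7  [terminal]
7. n4.fin = "uy"  [terminal]
8. n5.wid = 22  [terminal]
9. n2.mk = 18  [(if A.cnt then d.wid else c.key) + 25]
10. n2.sig = 17  [d.wid * 2 - 27]
11. n2.acc = 1  [len(e.fin) - 1]
12. n6.ok = 25  [A.acc + B.off + 31]
13. n7.key = -3  [terminal]
14. n6.wid = 2  [c.key + C.ok - 20]
15. n6.lim = false  [C.ok > 25]
16. n6.pre = false  [C.ok > 25]
17. n1.lab = -4  [A.sig + B.off - 14]
18. n0.sig = true  [S.pre > -3]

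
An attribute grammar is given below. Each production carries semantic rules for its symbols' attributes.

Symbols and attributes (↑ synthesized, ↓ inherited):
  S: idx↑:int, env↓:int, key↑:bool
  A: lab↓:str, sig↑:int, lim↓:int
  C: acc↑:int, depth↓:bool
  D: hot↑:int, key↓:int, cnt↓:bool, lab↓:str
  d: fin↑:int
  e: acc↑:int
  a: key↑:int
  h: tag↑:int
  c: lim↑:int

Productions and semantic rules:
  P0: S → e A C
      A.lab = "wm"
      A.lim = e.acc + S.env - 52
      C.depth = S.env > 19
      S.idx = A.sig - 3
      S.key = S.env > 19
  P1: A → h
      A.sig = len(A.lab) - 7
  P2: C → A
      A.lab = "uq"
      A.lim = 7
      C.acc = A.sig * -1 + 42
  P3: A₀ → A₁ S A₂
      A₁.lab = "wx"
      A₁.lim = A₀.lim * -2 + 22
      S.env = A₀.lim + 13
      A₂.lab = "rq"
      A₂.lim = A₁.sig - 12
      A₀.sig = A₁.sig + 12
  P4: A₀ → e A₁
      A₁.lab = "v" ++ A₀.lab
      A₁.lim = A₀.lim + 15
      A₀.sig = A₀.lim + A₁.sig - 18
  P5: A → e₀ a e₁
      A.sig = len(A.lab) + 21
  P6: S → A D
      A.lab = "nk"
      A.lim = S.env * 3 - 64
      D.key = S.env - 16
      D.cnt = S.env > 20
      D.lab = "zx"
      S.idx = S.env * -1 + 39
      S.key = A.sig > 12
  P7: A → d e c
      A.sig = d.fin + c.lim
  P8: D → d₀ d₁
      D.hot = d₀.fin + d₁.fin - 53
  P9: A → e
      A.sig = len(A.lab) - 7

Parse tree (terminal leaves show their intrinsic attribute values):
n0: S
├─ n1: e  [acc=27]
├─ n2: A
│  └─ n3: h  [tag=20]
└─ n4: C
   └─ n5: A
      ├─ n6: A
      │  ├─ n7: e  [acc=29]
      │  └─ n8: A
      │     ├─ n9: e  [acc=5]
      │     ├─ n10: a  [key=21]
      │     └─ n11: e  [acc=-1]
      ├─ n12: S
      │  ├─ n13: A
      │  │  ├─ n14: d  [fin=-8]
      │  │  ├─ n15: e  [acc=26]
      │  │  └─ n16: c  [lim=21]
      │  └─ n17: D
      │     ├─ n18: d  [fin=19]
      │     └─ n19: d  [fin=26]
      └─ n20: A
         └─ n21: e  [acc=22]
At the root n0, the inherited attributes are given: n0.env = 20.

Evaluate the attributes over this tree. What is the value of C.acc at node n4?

1. n0.env = 20  [given at root]
2. n1.acc = 27  [terminal]
3. n2.lab = "wm"  ["wm"]
4. n2.lim = -5  [e.acc + S.env - 52]
5. n3.tag = 20  [terminal]
6. n2.sig = -5  [len(A.lab) - 7]
7. n4.depth = true  [S.env > 19]
8. n5.lab = "uq"  ["uq"]
9. n5.lim = 7  [7]
10. n6.lab = "wx"  ["wx"]
11. n6.lim = 8  [A₀.lim * -2 + 22]
12. n7.acc = 29  [terminal]
13. n8.lab = "vwx"  ["v" ++ A₀.lab]
14. n8.lim = 23  [A₀.lim + 15]
15. n9.acc = 5  [terminal]
16. n10.key = 21  [terminal]
17. n11.acc = -1  [terminal]
18. n8.sig = 24  [len(A.lab) + 21]
19. n6.sig = 14  [A₀.lim + A₁.sig - 18]
20. n12.env = 20  [A₀.lim + 13]
21. n13.lab = "nk"  ["nk"]
22. n13.lim = -4  [S.env * 3 - 64]
23. n14.fin = -8  [terminal]
24. n15.acc = 26  [terminal]
25. n16.lim = 21  [terminal]
26. n13.sig = 13  [d.fin + c.lim]
27. n17.key = 4  [S.env - 16]
28. n17.cnt = false  [S.env > 20]
29. n17.lab = "zx"  ["zx"]
30. n18.fin = 19  [terminal]
31. n19.fin = 26  [terminal]
32. n17.hot = -8  [d₀.fin + d₁.fin - 53]
33. n12.idx = 19  [S.env * -1 + 39]
34. n12.key = true  [A.sig > 12]
35. n20.lab = "rq"  ["rq"]
36. n20.lim = 2  [A₁.sig - 12]
37. n21.acc = 22  [terminal]
38. n20.sig = -5  [len(A.lab) - 7]
39. n5.sig = 26  [A₁.sig + 12]
40. n4.acc = 16  [A.sig * -1 + 42]
41. n0.idx = -8  [A.sig - 3]
42. n0.key = true  [S.env > 19]

16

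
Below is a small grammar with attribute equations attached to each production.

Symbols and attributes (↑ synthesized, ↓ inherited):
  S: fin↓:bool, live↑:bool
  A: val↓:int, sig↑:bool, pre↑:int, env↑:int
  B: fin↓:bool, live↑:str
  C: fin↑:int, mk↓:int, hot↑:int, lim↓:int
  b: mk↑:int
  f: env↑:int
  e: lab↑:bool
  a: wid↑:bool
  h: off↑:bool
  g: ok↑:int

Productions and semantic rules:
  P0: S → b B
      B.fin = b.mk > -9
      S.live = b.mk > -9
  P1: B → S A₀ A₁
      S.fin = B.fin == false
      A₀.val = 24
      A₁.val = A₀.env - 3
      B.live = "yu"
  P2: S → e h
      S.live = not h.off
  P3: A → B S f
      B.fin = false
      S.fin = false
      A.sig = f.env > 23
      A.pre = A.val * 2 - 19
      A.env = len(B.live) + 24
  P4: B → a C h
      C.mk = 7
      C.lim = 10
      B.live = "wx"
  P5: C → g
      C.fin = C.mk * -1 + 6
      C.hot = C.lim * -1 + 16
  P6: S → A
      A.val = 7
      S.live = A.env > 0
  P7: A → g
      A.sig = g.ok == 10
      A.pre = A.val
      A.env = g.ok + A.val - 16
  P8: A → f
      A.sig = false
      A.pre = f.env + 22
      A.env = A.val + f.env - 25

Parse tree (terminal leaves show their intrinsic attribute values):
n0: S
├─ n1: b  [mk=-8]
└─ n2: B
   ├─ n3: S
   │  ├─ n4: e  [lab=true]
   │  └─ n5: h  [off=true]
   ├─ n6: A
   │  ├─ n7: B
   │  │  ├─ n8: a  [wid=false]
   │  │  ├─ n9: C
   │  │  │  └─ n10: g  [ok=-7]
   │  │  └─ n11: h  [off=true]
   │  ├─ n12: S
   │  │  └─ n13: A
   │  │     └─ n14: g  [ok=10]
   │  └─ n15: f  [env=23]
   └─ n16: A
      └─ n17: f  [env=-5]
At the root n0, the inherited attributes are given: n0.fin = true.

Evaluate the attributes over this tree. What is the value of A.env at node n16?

-7

1. n0.fin = true  [given at root]
2. n1.mk = -8  [terminal]
3. n2.fin = true  [b.mk > -9]
4. n3.fin = false  [B.fin == false]
5. n4.lab = true  [terminal]
6. n5.off = true  [terminal]
7. n3.live = false  [not h.off]
8. n6.val = 24  [24]
9. n7.fin = false  [false]
10. n8.wid = false  [terminal]
11. n9.mk = 7  [7]
12. n9.lim = 10  [10]
13. n10.ok = -7  [terminal]
14. n9.fin = -1  [C.mk * -1 + 6]
15. n9.hot = 6  [C.lim * -1 + 16]
16. n11.off = true  [terminal]
17. n7.live = "wx"  ["wx"]
18. n12.fin = false  [false]
19. n13.val = 7  [7]
20. n14.ok = 10  [terminal]
21. n13.sig = true  [g.ok == 10]
22. n13.pre = 7  [A.val]
23. n13.env = 1  [g.ok + A.val - 16]
24. n12.live = true  [A.env > 0]
25. n15.env = 23  [terminal]
26. n6.sig = false  [f.env > 23]
27. n6.pre = 29  [A.val * 2 - 19]
28. n6.env = 26  [len(B.live) + 24]
29. n16.val = 23  [A₀.env - 3]
30. n17.env = -5  [terminal]
31. n16.sig = false  [false]
32. n16.pre = 17  [f.env + 22]
33. n16.env = -7  [A.val + f.env - 25]
34. n2.live = "yu"  ["yu"]
35. n0.live = true  [b.mk > -9]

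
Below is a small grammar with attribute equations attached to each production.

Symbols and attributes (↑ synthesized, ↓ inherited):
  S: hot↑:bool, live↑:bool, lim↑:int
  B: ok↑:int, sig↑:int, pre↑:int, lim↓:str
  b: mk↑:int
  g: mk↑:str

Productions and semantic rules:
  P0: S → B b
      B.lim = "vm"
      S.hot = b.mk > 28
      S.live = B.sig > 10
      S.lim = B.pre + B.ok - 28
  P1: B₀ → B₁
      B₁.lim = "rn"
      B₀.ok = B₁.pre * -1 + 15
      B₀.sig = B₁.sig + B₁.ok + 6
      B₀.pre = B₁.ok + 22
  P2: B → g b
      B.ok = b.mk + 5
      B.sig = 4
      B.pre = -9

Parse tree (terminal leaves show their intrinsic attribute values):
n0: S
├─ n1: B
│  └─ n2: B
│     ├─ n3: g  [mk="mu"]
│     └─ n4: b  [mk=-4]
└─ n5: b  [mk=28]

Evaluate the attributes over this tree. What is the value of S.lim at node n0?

19

1. n1.lim = "vm"  ["vm"]
2. n2.lim = "rn"  ["rn"]
3. n3.mk = "mu"  [terminal]
4. n4.mk = -4  [terminal]
5. n2.ok = 1  [b.mk + 5]
6. n2.sig = 4  [4]
7. n2.pre = -9  [-9]
8. n1.ok = 24  [B₁.pre * -1 + 15]
9. n1.sig = 11  [B₁.sig + B₁.ok + 6]
10. n1.pre = 23  [B₁.ok + 22]
11. n5.mk = 28  [terminal]
12. n0.hot = false  [b.mk > 28]
13. n0.live = true  [B.sig > 10]
14. n0.lim = 19  [B.pre + B.ok - 28]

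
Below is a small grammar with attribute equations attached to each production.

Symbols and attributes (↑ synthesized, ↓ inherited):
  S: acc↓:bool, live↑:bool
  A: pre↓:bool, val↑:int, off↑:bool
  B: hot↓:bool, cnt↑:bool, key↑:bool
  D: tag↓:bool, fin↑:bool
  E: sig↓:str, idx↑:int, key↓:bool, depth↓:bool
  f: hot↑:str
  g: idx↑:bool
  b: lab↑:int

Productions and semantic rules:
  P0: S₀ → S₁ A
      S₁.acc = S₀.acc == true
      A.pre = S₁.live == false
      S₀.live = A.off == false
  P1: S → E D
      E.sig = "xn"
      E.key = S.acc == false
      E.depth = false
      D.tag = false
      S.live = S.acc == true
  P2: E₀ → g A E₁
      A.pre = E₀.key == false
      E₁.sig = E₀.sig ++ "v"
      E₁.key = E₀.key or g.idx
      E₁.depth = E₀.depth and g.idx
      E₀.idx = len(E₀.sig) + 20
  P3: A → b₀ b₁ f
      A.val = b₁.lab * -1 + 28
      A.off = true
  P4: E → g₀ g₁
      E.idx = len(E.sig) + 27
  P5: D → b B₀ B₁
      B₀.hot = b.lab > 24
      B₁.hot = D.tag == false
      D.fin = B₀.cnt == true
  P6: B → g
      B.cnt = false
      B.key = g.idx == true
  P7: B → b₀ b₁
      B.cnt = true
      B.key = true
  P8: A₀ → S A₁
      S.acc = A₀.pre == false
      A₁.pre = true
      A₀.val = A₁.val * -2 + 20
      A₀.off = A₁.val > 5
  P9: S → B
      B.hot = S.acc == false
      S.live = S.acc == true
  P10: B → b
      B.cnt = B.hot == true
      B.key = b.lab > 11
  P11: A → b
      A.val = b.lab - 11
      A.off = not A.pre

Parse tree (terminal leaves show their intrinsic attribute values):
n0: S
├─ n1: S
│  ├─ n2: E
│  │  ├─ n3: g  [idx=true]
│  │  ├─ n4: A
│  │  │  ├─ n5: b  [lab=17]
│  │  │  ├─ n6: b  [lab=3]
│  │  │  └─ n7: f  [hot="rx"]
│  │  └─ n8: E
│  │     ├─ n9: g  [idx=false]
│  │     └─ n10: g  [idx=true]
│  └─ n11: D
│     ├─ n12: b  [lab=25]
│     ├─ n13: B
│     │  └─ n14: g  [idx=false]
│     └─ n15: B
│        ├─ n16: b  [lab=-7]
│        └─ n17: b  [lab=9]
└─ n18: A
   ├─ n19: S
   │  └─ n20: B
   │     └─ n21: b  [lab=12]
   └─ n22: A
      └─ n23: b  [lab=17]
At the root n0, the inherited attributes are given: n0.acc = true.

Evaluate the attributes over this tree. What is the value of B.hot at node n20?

false

1. n0.acc = true  [given at root]
2. n1.acc = true  [S₀.acc == true]
3. n2.sig = "xn"  ["xn"]
4. n2.key = false  [S.acc == false]
5. n2.depth = false  [false]
6. n3.idx = true  [terminal]
7. n4.pre = true  [E₀.key == false]
8. n5.lab = 17  [terminal]
9. n6.lab = 3  [terminal]
10. n7.hot = "rx"  [terminal]
11. n4.val = 25  [b₁.lab * -1 + 28]
12. n4.off = true  [true]
13. n8.sig = "xnv"  [E₀.sig ++ "v"]
14. n8.key = true  [E₀.key or g.idx]
15. n8.depth = false  [E₀.depth and g.idx]
16. n9.idx = false  [terminal]
17. n10.idx = true  [terminal]
18. n8.idx = 30  [len(E.sig) + 27]
19. n2.idx = 22  [len(E₀.sig) + 20]
20. n11.tag = false  [false]
21. n12.lab = 25  [terminal]
22. n13.hot = true  [b.lab > 24]
23. n14.idx = false  [terminal]
24. n13.cnt = false  [false]
25. n13.key = false  [g.idx == true]
26. n15.hot = true  [D.tag == false]
27. n16.lab = -7  [terminal]
28. n17.lab = 9  [terminal]
29. n15.cnt = true  [true]
30. n15.key = true  [true]
31. n11.fin = false  [B₀.cnt == true]
32. n1.live = true  [S.acc == true]
33. n18.pre = false  [S₁.live == false]
34. n19.acc = true  [A₀.pre == false]
35. n20.hot = false  [S.acc == false]
36. n21.lab = 12  [terminal]
37. n20.cnt = false  [B.hot == true]
38. n20.key = true  [b.lab > 11]
39. n19.live = true  [S.acc == true]
40. n22.pre = true  [true]
41. n23.lab = 17  [terminal]
42. n22.val = 6  [b.lab - 11]
43. n22.off = false  [not A.pre]
44. n18.val = 8  [A₁.val * -2 + 20]
45. n18.off = true  [A₁.val > 5]
46. n0.live = false  [A.off == false]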